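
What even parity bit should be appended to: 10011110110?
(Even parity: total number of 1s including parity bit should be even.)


Number of 1s in data: 7
Parity bit: 1

1


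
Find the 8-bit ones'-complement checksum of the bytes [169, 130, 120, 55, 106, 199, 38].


Sum = 817 mod 256 = 49
Complement = 206

206


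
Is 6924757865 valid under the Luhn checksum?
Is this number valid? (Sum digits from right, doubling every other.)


Luhn sum = 51
51 mod 10 = 1

Invalid (Luhn sum mod 10 = 1)


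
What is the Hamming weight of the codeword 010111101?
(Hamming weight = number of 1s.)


Counting 1s in 010111101

6


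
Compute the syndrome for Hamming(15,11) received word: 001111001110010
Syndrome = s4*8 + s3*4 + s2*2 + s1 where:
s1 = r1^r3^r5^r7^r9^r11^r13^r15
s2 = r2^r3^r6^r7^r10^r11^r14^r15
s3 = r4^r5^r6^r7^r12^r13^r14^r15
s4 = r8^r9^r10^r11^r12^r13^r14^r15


s1=0, s2=1, s3=0, s4=0

Syndrome = 2 (error at position 2)


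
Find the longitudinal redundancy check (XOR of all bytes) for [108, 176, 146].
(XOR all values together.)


XOR chain: 108 ^ 176 ^ 146 = 78

78


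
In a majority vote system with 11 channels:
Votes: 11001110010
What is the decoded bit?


Ones: 6 out of 11
Threshold: 6

1 (6/11 voted 1)


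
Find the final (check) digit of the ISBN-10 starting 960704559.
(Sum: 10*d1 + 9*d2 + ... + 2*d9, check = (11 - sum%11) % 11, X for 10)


Weighted sum: 266
266 mod 11 = 2

Check digit: 9


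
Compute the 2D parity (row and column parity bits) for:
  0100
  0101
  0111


Row parities: 101
Column parities: 0110

Row P: 101, Col P: 0110, Corner: 0


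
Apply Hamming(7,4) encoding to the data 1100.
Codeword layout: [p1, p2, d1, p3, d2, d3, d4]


Parity bits: p1=0, p2=1, p3=1

0111100


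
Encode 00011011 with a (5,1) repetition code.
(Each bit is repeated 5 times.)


Each bit -> 5 copies

0000000000000001111111111000001111111111


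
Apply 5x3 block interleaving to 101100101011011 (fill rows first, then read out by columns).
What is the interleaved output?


Matrix:
  101
  100
  101
  011
  011
Read columns: 111000001110111

111000001110111


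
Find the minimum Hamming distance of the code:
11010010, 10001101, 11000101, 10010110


Comparing all pairs, minimum distance: 2
Can detect 1 errors, correct 0 errors

2


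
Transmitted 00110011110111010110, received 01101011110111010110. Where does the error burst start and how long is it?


XOR: 01011000000000000000

Burst at position 1, length 4


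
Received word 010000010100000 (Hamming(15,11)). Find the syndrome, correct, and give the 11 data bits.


Syndrome = 0: no error detected

Data: 00000100000 (no errors)


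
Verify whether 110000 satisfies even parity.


Number of 1s: 2

Yes, parity is correct (2 ones)


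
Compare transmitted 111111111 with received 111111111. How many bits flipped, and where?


XOR: 000000000

0 errors (received matches sent)


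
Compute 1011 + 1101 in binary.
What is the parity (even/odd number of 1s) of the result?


1011 = 11
1101 = 13
Sum = 24 = 11000
1s count = 2

even parity (2 ones in 11000)


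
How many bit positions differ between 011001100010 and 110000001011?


XOR: 101001101001
Count of 1s: 6

6


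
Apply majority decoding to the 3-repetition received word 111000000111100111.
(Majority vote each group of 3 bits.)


Groups: 111, 000, 000, 111, 100, 111
Majority votes: 100101

100101


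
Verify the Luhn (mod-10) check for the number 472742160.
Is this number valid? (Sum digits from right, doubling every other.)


Luhn sum = 28
28 mod 10 = 8

Invalid (Luhn sum mod 10 = 8)


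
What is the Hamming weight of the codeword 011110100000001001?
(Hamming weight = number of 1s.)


Counting 1s in 011110100000001001

7


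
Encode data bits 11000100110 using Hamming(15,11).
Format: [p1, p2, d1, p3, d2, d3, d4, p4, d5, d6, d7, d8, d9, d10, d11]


Parity bits: p1=1, p2=1, p3=1, p4=1

111110010100110


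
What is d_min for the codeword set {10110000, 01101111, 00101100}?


Comparing all pairs, minimum distance: 3
Can detect 2 errors, correct 1 errors

3


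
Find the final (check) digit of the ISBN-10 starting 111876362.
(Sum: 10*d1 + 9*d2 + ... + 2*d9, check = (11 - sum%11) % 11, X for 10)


Weighted sum: 189
189 mod 11 = 2

Check digit: 9


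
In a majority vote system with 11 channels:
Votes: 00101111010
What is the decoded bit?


Ones: 6 out of 11
Threshold: 6

1 (6/11 voted 1)


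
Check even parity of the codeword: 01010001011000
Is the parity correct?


Number of 1s: 5

No, parity error (5 ones)


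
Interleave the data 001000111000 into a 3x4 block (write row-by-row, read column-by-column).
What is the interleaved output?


Matrix:
  0010
  0011
  1000
Read columns: 001000110010

001000110010


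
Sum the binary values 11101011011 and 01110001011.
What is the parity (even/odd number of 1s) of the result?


11101011011 = 1883
01110001011 = 907
Sum = 2790 = 101011100110
1s count = 7

odd parity (7 ones in 101011100110)


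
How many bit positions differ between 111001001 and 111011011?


XOR: 000010010
Count of 1s: 2

2


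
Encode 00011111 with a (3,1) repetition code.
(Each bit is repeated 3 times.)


Each bit -> 3 copies

000000000111111111111111


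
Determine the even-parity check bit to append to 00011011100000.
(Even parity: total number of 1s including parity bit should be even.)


Number of 1s in data: 5
Parity bit: 1

1


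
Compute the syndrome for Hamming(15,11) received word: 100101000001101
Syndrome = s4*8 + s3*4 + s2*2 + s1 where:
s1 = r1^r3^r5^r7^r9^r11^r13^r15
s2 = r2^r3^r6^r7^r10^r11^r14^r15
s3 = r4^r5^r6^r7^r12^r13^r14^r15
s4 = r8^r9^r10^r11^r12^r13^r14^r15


s1=1, s2=0, s3=1, s4=1

Syndrome = 13 (error at position 13)


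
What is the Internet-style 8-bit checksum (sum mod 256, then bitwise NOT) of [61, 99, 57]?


Sum = 217 mod 256 = 217
Complement = 38

38


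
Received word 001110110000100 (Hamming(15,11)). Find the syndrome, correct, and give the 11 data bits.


Syndrome = 0: no error detected

Data: 11010000100 (no errors)


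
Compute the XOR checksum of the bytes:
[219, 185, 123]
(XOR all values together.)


XOR chain: 219 ^ 185 ^ 123 = 25

25


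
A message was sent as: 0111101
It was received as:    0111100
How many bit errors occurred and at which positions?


XOR: 0000001

1 error(s) at position(s): 6


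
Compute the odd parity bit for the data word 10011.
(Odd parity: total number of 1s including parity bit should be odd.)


Number of 1s in data: 3
Parity bit: 0

0


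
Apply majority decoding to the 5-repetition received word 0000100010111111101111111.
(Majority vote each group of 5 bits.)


Groups: 00001, 00010, 11111, 11011, 11111
Majority votes: 00111

00111


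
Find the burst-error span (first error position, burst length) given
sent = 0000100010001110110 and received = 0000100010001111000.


XOR: 0000000000000001110

Burst at position 15, length 3


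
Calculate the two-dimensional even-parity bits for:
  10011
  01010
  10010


Row parities: 100
Column parities: 01011

Row P: 100, Col P: 01011, Corner: 1


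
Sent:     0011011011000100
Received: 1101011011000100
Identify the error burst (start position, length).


XOR: 1110000000000000

Burst at position 0, length 3


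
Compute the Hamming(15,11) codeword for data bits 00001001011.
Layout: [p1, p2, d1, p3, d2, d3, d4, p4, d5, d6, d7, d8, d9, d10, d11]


Parity bits: p1=0, p2=0, p3=1, p4=0

000100001001011


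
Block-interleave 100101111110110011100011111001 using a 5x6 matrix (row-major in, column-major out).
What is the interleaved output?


Matrix:
  100101
  111110
  110011
  100011
  111001
Read columns: 111110110101001110000111010111

111110110101001110000111010111


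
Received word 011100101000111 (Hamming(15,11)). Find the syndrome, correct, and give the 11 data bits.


Syndrome = 7: error at position 7

Data: 10001000111 (corrected bit 7)


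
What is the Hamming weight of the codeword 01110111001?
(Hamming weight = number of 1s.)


Counting 1s in 01110111001

7


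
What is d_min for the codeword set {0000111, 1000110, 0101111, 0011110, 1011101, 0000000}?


Comparing all pairs, minimum distance: 2
Can detect 1 errors, correct 0 errors

2


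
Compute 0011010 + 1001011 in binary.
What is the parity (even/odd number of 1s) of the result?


0011010 = 26
1001011 = 75
Sum = 101 = 1100101
1s count = 4

even parity (4 ones in 1100101)


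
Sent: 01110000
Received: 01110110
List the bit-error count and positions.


XOR: 00000110

2 error(s) at position(s): 5, 6


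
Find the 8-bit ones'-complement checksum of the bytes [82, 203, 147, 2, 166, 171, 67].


Sum = 838 mod 256 = 70
Complement = 185

185


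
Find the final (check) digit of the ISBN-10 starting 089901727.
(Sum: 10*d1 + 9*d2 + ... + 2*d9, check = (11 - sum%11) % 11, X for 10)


Weighted sum: 260
260 mod 11 = 7

Check digit: 4


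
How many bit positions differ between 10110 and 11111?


XOR: 01001
Count of 1s: 2

2


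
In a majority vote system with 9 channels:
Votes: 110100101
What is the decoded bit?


Ones: 5 out of 9
Threshold: 5

1 (5/9 voted 1)


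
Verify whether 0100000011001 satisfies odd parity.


Number of 1s: 4

No, parity error (4 ones)


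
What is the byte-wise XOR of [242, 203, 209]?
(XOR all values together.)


XOR chain: 242 ^ 203 ^ 209 = 232

232


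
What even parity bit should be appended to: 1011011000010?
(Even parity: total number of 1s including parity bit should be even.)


Number of 1s in data: 6
Parity bit: 0

0


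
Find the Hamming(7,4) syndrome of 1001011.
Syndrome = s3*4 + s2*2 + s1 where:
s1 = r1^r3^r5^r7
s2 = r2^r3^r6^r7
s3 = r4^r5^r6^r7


s1=0, s2=0, s3=1

Syndrome = 4 (error at position 4)


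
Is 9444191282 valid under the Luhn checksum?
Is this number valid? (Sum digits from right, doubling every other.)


Luhn sum = 49
49 mod 10 = 9

Invalid (Luhn sum mod 10 = 9)


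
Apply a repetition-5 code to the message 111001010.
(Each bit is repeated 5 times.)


Each bit -> 5 copies

111111111111111000000000011111000001111100000


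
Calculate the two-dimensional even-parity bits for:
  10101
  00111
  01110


Row parities: 111
Column parities: 11100

Row P: 111, Col P: 11100, Corner: 1


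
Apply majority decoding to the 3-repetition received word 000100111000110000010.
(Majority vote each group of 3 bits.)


Groups: 000, 100, 111, 000, 110, 000, 010
Majority votes: 0010100

0010100


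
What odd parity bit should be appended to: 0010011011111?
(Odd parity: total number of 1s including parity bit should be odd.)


Number of 1s in data: 8
Parity bit: 1

1


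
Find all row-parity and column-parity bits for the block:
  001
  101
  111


Row parities: 101
Column parities: 011

Row P: 101, Col P: 011, Corner: 0


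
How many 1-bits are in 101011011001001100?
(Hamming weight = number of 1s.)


Counting 1s in 101011011001001100

9


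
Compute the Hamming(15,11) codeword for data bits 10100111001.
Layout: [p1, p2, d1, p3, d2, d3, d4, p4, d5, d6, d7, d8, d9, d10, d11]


Parity bits: p1=1, p2=1, p3=1, p4=0

111101000111001


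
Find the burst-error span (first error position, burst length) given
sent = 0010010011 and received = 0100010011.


XOR: 0110000000

Burst at position 1, length 2


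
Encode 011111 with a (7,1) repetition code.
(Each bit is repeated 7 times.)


Each bit -> 7 copies

000000011111111111111111111111111111111111


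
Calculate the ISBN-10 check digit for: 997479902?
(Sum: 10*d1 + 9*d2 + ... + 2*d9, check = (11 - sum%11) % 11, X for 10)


Weighted sum: 382
382 mod 11 = 8

Check digit: 3


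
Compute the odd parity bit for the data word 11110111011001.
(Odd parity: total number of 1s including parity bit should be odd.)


Number of 1s in data: 10
Parity bit: 1

1


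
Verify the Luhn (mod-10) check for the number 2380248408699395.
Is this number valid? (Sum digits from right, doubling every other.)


Luhn sum = 79
79 mod 10 = 9

Invalid (Luhn sum mod 10 = 9)


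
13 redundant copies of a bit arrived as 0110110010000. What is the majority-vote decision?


Ones: 5 out of 13
Threshold: 7

0 (5/13 voted 1)


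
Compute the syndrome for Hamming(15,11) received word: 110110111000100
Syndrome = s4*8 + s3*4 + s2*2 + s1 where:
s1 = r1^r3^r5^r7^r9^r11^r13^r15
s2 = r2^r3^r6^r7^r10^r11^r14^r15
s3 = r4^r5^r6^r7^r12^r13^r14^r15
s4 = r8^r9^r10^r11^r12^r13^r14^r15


s1=1, s2=0, s3=0, s4=1

Syndrome = 9 (error at position 9)


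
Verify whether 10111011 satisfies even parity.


Number of 1s: 6

Yes, parity is correct (6 ones)


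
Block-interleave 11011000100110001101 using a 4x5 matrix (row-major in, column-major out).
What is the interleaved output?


Matrix:
  11011
  00010
  01100
  01101
Read columns: 10001011001111001001

10001011001111001001


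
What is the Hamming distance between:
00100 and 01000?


XOR: 01100
Count of 1s: 2

2


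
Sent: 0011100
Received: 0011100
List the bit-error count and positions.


XOR: 0000000

0 errors (received matches sent)


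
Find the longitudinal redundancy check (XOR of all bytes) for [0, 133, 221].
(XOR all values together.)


XOR chain: 0 ^ 133 ^ 221 = 88

88


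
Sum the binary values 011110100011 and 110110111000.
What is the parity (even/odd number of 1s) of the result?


011110100011 = 1955
110110111000 = 3512
Sum = 5467 = 1010101011011
1s count = 8

even parity (8 ones in 1010101011011)


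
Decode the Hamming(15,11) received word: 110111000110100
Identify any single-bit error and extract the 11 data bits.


Syndrome = 8: error at position 8

Data: 01100110100 (corrected bit 8)


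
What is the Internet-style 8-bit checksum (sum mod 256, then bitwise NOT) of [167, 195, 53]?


Sum = 415 mod 256 = 159
Complement = 96

96


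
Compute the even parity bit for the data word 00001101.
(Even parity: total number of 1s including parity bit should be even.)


Number of 1s in data: 3
Parity bit: 1

1


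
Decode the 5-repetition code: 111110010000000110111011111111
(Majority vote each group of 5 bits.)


Groups: 11111, 00100, 00000, 11011, 10111, 11111
Majority votes: 100111

100111


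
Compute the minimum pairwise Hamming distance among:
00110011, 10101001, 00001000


Comparing all pairs, minimum distance: 3
Can detect 2 errors, correct 1 errors

3


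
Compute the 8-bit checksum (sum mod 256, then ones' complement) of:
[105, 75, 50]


Sum = 230 mod 256 = 230
Complement = 25

25


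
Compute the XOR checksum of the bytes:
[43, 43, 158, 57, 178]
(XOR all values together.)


XOR chain: 43 ^ 43 ^ 158 ^ 57 ^ 178 = 21

21


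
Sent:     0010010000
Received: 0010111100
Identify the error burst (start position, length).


XOR: 0000101100

Burst at position 4, length 4


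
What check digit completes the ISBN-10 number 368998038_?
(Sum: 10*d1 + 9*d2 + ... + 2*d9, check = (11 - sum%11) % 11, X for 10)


Weighted sum: 330
330 mod 11 = 0

Check digit: 0


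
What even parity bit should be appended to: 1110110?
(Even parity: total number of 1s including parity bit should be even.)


Number of 1s in data: 5
Parity bit: 1

1


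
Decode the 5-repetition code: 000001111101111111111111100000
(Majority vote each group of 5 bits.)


Groups: 00000, 11111, 01111, 11111, 11111, 00000
Majority votes: 011110

011110


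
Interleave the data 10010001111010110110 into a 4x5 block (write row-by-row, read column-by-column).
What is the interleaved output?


Matrix:
  10010
  00111
  10101
  10110
Read columns: 10110000011111010110

10110000011111010110


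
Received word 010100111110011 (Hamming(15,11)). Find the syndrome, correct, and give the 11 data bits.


Syndrome = 0: no error detected

Data: 00011110011 (no errors)


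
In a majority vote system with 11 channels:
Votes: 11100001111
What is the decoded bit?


Ones: 7 out of 11
Threshold: 6

1 (7/11 voted 1)


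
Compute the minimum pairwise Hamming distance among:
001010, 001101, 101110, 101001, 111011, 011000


Comparing all pairs, minimum distance: 2
Can detect 1 errors, correct 0 errors

2


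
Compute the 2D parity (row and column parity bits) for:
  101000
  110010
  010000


Row parities: 011
Column parities: 001010

Row P: 011, Col P: 001010, Corner: 0


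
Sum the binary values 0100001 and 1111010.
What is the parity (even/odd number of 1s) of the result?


0100001 = 33
1111010 = 122
Sum = 155 = 10011011
1s count = 5

odd parity (5 ones in 10011011)


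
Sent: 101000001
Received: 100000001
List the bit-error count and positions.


XOR: 001000000

1 error(s) at position(s): 2


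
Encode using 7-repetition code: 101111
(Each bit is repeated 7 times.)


Each bit -> 7 copies

111111100000001111111111111111111111111111


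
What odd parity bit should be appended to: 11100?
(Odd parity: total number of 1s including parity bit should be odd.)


Number of 1s in data: 3
Parity bit: 0

0


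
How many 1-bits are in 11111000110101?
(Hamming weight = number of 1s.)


Counting 1s in 11111000110101

9


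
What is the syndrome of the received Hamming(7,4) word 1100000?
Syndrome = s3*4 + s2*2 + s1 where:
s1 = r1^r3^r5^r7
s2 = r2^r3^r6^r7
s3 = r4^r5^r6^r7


s1=1, s2=1, s3=0

Syndrome = 3 (error at position 3)


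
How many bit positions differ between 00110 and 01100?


XOR: 01010
Count of 1s: 2

2


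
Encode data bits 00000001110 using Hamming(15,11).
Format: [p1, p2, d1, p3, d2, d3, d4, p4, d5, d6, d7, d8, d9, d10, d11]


Parity bits: p1=1, p2=1, p3=1, p4=1

110100010001110


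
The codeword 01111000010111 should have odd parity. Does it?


Number of 1s: 8

No, parity error (8 ones)


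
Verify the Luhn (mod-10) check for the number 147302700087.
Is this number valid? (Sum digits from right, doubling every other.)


Luhn sum = 35
35 mod 10 = 5

Invalid (Luhn sum mod 10 = 5)


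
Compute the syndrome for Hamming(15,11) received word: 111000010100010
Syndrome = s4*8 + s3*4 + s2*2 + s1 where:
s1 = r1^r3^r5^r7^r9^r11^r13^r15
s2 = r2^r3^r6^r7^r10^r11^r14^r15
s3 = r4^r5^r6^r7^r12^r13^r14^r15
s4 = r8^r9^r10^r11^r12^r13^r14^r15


s1=0, s2=0, s3=1, s4=1

Syndrome = 12 (error at position 12)


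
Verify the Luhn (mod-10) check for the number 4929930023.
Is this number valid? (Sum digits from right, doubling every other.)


Luhn sum = 49
49 mod 10 = 9

Invalid (Luhn sum mod 10 = 9)


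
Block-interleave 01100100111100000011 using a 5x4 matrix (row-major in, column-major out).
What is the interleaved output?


Matrix:
  0110
  0100
  1111
  0000
  0011
Read columns: 00100111001010100101

00100111001010100101


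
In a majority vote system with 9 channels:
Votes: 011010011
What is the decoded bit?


Ones: 5 out of 9
Threshold: 5

1 (5/9 voted 1)


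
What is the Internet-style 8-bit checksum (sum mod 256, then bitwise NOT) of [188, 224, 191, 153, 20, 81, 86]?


Sum = 943 mod 256 = 175
Complement = 80

80


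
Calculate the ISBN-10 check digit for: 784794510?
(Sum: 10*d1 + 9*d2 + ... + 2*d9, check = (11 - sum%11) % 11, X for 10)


Weighted sum: 320
320 mod 11 = 1

Check digit: X


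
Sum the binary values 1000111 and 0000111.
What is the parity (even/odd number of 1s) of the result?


1000111 = 71
0000111 = 7
Sum = 78 = 1001110
1s count = 4

even parity (4 ones in 1001110)


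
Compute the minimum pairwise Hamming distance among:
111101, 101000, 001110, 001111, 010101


Comparing all pairs, minimum distance: 1
Can detect 0 errors, correct 0 errors

1


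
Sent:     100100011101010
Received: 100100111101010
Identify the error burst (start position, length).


XOR: 000000100000000

Burst at position 6, length 1


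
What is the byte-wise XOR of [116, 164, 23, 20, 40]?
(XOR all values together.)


XOR chain: 116 ^ 164 ^ 23 ^ 20 ^ 40 = 251

251


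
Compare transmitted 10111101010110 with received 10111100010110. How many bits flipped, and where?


XOR: 00000001000000

1 error(s) at position(s): 7


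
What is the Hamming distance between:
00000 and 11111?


XOR: 11111
Count of 1s: 5

5


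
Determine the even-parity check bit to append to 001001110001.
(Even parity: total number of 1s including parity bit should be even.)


Number of 1s in data: 5
Parity bit: 1

1


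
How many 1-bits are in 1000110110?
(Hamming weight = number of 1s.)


Counting 1s in 1000110110

5


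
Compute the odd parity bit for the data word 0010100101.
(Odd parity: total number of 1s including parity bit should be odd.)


Number of 1s in data: 4
Parity bit: 1

1


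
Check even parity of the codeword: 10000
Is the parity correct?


Number of 1s: 1

No, parity error (1 ones)


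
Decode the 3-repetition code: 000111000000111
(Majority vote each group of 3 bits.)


Groups: 000, 111, 000, 000, 111
Majority votes: 01001

01001


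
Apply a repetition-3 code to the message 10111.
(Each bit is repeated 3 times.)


Each bit -> 3 copies

111000111111111


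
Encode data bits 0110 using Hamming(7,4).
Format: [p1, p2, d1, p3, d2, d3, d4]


Parity bits: p1=1, p2=1, p3=0

1100110


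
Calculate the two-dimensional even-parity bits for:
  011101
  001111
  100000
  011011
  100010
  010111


Row parities: 001000
Column parities: 011100

Row P: 001000, Col P: 011100, Corner: 1


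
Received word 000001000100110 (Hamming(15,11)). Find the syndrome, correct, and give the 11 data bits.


Syndrome = 15: error at position 15

Data: 00100100111 (corrected bit 15)


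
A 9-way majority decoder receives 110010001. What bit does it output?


Ones: 4 out of 9
Threshold: 5

0 (4/9 voted 1)


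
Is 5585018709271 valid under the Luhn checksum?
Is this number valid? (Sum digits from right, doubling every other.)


Luhn sum = 47
47 mod 10 = 7

Invalid (Luhn sum mod 10 = 7)


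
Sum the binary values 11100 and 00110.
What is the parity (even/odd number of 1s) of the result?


11100 = 28
00110 = 6
Sum = 34 = 100010
1s count = 2

even parity (2 ones in 100010)


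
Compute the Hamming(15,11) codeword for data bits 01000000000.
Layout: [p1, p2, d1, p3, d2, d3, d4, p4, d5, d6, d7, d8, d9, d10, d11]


Parity bits: p1=1, p2=0, p3=1, p4=0

100110000000000


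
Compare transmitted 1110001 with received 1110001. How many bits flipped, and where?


XOR: 0000000

0 errors (received matches sent)


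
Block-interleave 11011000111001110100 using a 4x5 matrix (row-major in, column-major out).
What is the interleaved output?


Matrix:
  11011
  00011
  10011
  10100
Read columns: 10111000000111101110

10111000000111101110


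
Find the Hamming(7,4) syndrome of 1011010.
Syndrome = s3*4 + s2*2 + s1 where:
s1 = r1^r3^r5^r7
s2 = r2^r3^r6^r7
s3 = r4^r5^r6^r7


s1=0, s2=0, s3=0

Syndrome = 0 (no error)


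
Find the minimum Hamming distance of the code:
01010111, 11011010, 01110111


Comparing all pairs, minimum distance: 1
Can detect 0 errors, correct 0 errors

1


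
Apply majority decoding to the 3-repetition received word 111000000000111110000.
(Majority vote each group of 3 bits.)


Groups: 111, 000, 000, 000, 111, 110, 000
Majority votes: 1000110

1000110


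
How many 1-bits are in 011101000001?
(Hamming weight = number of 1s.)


Counting 1s in 011101000001

5


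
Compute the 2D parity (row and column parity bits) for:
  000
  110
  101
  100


Row parities: 0001
Column parities: 111

Row P: 0001, Col P: 111, Corner: 1


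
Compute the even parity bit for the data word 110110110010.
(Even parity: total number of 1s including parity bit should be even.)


Number of 1s in data: 7
Parity bit: 1

1


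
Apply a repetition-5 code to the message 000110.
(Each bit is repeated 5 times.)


Each bit -> 5 copies

000000000000000111111111100000


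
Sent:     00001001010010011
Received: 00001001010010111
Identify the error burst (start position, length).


XOR: 00000000000000100

Burst at position 14, length 1


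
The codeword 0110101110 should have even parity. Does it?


Number of 1s: 6

Yes, parity is correct (6 ones)


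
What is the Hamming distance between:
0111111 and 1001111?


XOR: 1110000
Count of 1s: 3

3


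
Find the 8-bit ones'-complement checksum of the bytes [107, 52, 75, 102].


Sum = 336 mod 256 = 80
Complement = 175

175


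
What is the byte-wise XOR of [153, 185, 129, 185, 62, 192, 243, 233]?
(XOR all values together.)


XOR chain: 153 ^ 185 ^ 129 ^ 185 ^ 62 ^ 192 ^ 243 ^ 233 = 252

252


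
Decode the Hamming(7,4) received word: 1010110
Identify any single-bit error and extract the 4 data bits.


Syndrome = 1: error at position 1

Data: 1110 (corrected bit 1)


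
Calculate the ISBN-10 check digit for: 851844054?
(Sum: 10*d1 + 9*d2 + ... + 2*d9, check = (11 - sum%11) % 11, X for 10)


Weighted sum: 256
256 mod 11 = 3

Check digit: 8


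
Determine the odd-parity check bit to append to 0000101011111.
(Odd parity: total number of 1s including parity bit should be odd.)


Number of 1s in data: 7
Parity bit: 0

0


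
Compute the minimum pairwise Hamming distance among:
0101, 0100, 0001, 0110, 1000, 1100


Comparing all pairs, minimum distance: 1
Can detect 0 errors, correct 0 errors

1


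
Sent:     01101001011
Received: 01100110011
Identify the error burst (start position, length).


XOR: 00001111000

Burst at position 4, length 4


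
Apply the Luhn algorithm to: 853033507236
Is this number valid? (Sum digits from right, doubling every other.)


Luhn sum = 47
47 mod 10 = 7

Invalid (Luhn sum mod 10 = 7)


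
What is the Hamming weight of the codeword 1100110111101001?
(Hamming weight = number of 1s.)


Counting 1s in 1100110111101001

10


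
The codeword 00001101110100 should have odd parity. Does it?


Number of 1s: 6

No, parity error (6 ones)


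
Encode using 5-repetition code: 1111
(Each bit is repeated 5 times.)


Each bit -> 5 copies

11111111111111111111


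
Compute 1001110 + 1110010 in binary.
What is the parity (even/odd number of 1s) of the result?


1001110 = 78
1110010 = 114
Sum = 192 = 11000000
1s count = 2

even parity (2 ones in 11000000)


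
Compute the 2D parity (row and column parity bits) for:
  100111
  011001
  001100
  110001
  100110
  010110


Row parities: 010111
Column parities: 110011

Row P: 010111, Col P: 110011, Corner: 0


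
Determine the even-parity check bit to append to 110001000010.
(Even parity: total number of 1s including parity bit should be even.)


Number of 1s in data: 4
Parity bit: 0

0


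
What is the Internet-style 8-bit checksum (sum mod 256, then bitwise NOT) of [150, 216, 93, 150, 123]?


Sum = 732 mod 256 = 220
Complement = 35

35


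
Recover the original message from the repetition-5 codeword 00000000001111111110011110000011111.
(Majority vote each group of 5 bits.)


Groups: 00000, 00000, 11111, 11110, 01111, 00000, 11111
Majority votes: 0011101

0011101


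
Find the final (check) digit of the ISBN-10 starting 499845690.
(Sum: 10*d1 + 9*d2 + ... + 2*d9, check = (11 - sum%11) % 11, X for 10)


Weighted sum: 349
349 mod 11 = 8

Check digit: 3


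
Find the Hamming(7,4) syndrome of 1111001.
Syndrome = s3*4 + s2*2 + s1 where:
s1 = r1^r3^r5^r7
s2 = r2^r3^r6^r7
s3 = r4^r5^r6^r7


s1=1, s2=1, s3=0

Syndrome = 3 (error at position 3)


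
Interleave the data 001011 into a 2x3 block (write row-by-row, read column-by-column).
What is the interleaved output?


Matrix:
  001
  011
Read columns: 000111

000111


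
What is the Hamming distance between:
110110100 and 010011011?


XOR: 100101111
Count of 1s: 6

6


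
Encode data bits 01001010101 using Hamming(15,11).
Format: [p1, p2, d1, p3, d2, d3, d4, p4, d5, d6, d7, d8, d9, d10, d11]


Parity bits: p1=1, p2=0, p3=1, p4=0

100110001010101


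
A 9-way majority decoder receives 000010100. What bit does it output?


Ones: 2 out of 9
Threshold: 5

0 (2/9 voted 1)


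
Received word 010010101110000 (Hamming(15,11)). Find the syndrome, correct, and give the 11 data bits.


Syndrome = 8: error at position 8

Data: 01011110000 (corrected bit 8)


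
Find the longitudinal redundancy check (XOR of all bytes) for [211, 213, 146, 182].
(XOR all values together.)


XOR chain: 211 ^ 213 ^ 146 ^ 182 = 34

34


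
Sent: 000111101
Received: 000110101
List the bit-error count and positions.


XOR: 000001000

1 error(s) at position(s): 5


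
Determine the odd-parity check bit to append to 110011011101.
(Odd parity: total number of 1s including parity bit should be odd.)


Number of 1s in data: 8
Parity bit: 1

1


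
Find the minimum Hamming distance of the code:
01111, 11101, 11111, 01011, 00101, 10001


Comparing all pairs, minimum distance: 1
Can detect 0 errors, correct 0 errors

1


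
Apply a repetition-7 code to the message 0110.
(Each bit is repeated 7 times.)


Each bit -> 7 copies

0000000111111111111110000000


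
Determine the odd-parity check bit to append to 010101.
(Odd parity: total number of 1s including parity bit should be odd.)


Number of 1s in data: 3
Parity bit: 0

0


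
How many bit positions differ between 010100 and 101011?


XOR: 111111
Count of 1s: 6

6


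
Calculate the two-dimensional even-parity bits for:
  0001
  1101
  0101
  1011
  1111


Row parities: 11010
Column parities: 1101

Row P: 11010, Col P: 1101, Corner: 1


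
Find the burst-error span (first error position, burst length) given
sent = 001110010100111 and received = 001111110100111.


XOR: 000001100000000

Burst at position 5, length 2


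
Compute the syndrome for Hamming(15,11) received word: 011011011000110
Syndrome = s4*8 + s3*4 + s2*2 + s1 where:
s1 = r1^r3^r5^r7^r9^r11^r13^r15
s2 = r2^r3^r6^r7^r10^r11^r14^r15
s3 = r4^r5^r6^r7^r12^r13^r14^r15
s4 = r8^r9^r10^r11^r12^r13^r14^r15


s1=0, s2=0, s3=0, s4=0

Syndrome = 0 (no error)


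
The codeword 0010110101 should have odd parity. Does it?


Number of 1s: 5

Yes, parity is correct (5 ones)


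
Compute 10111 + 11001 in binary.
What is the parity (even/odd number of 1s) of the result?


10111 = 23
11001 = 25
Sum = 48 = 110000
1s count = 2

even parity (2 ones in 110000)


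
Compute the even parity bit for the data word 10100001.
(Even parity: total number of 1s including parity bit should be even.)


Number of 1s in data: 3
Parity bit: 1

1


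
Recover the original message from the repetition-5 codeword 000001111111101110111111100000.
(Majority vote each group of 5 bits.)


Groups: 00000, 11111, 11101, 11011, 11111, 00000
Majority votes: 011110

011110


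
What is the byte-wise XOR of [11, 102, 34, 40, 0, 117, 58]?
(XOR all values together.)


XOR chain: 11 ^ 102 ^ 34 ^ 40 ^ 0 ^ 117 ^ 58 = 40

40


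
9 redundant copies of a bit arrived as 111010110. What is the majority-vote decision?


Ones: 6 out of 9
Threshold: 5

1 (6/9 voted 1)


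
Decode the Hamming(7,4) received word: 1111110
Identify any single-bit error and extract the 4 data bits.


Syndrome = 7: error at position 7

Data: 1111 (corrected bit 7)


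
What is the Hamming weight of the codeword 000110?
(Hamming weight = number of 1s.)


Counting 1s in 000110

2


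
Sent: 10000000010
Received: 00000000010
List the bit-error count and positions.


XOR: 10000000000

1 error(s) at position(s): 0


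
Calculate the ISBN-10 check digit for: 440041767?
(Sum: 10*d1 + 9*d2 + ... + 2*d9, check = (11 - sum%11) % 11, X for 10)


Weighted sum: 165
165 mod 11 = 0

Check digit: 0


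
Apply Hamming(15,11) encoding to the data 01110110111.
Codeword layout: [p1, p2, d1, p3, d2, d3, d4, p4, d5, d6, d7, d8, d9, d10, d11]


Parity bits: p1=1, p2=0, p3=0, p4=1

100011110110111


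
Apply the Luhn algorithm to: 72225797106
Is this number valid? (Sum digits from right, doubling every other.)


Luhn sum = 48
48 mod 10 = 8

Invalid (Luhn sum mod 10 = 8)


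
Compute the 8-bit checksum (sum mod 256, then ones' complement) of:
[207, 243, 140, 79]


Sum = 669 mod 256 = 157
Complement = 98

98


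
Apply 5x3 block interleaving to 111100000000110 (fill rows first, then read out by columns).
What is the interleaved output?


Matrix:
  111
  100
  000
  000
  110
Read columns: 110011000110000

110011000110000


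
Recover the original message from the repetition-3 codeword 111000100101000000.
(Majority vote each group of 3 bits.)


Groups: 111, 000, 100, 101, 000, 000
Majority votes: 100100

100100


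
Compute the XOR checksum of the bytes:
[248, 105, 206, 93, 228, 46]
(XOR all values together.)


XOR chain: 248 ^ 105 ^ 206 ^ 93 ^ 228 ^ 46 = 200

200


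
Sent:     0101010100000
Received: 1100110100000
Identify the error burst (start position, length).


XOR: 1001100000000

Burst at position 0, length 5


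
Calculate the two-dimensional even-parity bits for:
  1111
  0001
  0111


Row parities: 011
Column parities: 1001

Row P: 011, Col P: 1001, Corner: 0


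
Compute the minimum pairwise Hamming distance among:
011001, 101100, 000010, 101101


Comparing all pairs, minimum distance: 1
Can detect 0 errors, correct 0 errors

1


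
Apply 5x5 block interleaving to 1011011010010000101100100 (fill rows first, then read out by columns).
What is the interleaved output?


Matrix:
  10110
  11010
  01000
  01011
  00100
Read columns: 1100001110100011101000010

1100001110100011101000010


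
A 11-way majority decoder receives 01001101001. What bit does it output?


Ones: 5 out of 11
Threshold: 6

0 (5/11 voted 1)


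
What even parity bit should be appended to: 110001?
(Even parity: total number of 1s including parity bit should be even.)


Number of 1s in data: 3
Parity bit: 1

1


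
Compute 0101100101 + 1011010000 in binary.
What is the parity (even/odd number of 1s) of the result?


0101100101 = 357
1011010000 = 720
Sum = 1077 = 10000110101
1s count = 5

odd parity (5 ones in 10000110101)


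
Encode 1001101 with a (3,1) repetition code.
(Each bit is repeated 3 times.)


Each bit -> 3 copies

111000000111111000111


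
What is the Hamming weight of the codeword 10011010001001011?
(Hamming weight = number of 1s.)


Counting 1s in 10011010001001011

8


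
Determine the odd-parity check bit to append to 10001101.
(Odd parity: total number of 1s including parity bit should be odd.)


Number of 1s in data: 4
Parity bit: 1

1


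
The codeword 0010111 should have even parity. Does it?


Number of 1s: 4

Yes, parity is correct (4 ones)


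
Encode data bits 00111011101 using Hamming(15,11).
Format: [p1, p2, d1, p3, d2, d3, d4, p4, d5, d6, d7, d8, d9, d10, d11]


Parity bits: p1=1, p2=0, p3=1, p4=1

100101111011101


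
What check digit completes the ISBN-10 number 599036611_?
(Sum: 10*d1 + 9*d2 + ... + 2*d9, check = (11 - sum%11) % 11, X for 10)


Weighted sum: 280
280 mod 11 = 5

Check digit: 6


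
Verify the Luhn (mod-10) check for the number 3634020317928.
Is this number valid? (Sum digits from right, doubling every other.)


Luhn sum = 54
54 mod 10 = 4

Invalid (Luhn sum mod 10 = 4)


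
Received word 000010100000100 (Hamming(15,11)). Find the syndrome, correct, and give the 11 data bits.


Syndrome = 15: error at position 15

Data: 01010000101 (corrected bit 15)


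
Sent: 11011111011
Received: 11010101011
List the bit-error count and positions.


XOR: 00001010000

2 error(s) at position(s): 4, 6


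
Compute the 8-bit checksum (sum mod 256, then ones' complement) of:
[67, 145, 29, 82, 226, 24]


Sum = 573 mod 256 = 61
Complement = 194

194


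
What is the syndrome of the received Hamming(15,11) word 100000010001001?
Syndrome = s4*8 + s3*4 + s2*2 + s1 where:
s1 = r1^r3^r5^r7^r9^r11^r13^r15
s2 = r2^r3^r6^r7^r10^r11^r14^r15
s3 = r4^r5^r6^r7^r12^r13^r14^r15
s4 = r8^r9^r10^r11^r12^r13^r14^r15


s1=0, s2=1, s3=0, s4=1

Syndrome = 10 (error at position 10)


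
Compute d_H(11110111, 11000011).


XOR: 00110100
Count of 1s: 3

3


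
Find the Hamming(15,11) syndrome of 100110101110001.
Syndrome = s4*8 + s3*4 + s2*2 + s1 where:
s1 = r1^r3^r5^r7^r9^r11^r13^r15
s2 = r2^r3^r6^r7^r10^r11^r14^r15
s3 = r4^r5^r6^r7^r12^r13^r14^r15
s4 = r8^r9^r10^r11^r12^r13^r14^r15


s1=0, s2=0, s3=0, s4=0

Syndrome = 0 (no error)


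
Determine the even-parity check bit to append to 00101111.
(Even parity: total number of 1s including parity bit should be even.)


Number of 1s in data: 5
Parity bit: 1

1


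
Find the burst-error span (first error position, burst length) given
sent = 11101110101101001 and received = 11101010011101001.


XOR: 00000100110000000

Burst at position 5, length 5


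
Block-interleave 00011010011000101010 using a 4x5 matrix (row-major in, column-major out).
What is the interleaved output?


Matrix:
  00011
  01001
  10001
  01010
Read columns: 00100101000010011110

00100101000010011110


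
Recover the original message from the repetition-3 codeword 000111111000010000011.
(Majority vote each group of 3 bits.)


Groups: 000, 111, 111, 000, 010, 000, 011
Majority votes: 0110001

0110001


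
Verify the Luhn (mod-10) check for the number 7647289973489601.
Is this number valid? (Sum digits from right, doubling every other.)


Luhn sum = 96
96 mod 10 = 6

Invalid (Luhn sum mod 10 = 6)


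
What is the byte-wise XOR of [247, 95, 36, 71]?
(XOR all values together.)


XOR chain: 247 ^ 95 ^ 36 ^ 71 = 203

203


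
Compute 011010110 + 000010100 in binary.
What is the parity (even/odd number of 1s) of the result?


011010110 = 214
000010100 = 20
Sum = 234 = 11101010
1s count = 5

odd parity (5 ones in 11101010)


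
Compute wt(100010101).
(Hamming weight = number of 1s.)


Counting 1s in 100010101

4


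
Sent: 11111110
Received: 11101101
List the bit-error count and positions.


XOR: 00010011

3 error(s) at position(s): 3, 6, 7


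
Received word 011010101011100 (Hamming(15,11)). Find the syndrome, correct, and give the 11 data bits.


Syndrome = 0: no error detected

Data: 11011011100 (no errors)


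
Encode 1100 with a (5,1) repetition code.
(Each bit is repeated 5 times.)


Each bit -> 5 copies

11111111110000000000


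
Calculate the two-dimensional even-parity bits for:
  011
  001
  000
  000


Row parities: 0100
Column parities: 010

Row P: 0100, Col P: 010, Corner: 1


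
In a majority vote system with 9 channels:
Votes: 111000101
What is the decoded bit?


Ones: 5 out of 9
Threshold: 5

1 (5/9 voted 1)


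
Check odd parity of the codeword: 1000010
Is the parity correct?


Number of 1s: 2

No, parity error (2 ones)


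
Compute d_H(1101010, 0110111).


XOR: 1011101
Count of 1s: 5

5


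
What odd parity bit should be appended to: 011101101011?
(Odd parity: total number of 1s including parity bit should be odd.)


Number of 1s in data: 8
Parity bit: 1

1


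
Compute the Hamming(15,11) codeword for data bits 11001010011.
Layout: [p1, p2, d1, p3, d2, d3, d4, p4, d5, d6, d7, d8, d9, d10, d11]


Parity bits: p1=1, p2=0, p3=1, p4=0

101110001010011


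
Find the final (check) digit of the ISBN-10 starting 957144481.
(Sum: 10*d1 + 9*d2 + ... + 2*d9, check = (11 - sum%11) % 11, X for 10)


Weighted sum: 284
284 mod 11 = 9

Check digit: 2
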